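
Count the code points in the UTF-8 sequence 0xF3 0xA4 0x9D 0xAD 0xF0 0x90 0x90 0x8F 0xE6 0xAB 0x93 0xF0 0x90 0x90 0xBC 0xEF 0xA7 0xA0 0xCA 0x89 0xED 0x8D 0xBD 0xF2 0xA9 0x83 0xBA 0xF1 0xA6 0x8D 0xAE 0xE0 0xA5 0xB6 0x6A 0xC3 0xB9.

Byte at offset 0: 0xF3 = 11110011 → 4-byte char (#1). Advance 4.
Byte at offset 4: 0xF0 = 11110000 → 4-byte char (#2). Advance 4.
Byte at offset 8: 0xE6 = 11100110 → 3-byte char (#3). Advance 3.
Byte at offset 11: 0xF0 = 11110000 → 4-byte char (#4). Advance 4.
Byte at offset 15: 0xEF = 11101111 → 3-byte char (#5). Advance 3.
Byte at offset 18: 0xCA = 11001010 → 2-byte char (#6). Advance 2.
Byte at offset 20: 0xED = 11101101 → 3-byte char (#7). Advance 3.
Byte at offset 23: 0xF2 = 11110010 → 4-byte char (#8). Advance 4.
Byte at offset 27: 0xF1 = 11110001 → 4-byte char (#9). Advance 4.
Byte at offset 31: 0xE0 = 11100000 → 3-byte char (#10). Advance 3.
Byte at offset 34: 0x6A = 01101010 → 1-byte char (#11). Advance 1.
Byte at offset 35: 0xC3 = 11000011 → 2-byte char (#12). Advance 2.
Reached end at offset 37 after 12 code points.

12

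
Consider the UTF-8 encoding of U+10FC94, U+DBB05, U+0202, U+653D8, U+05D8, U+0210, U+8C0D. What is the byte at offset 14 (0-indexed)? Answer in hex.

0xD7

U+10FC94 → 4-byte form F4 8F B2 94 at offsets 0–3.
U+DBB05 → 4-byte form F3 9B AC 85 at offsets 4–7.
U+0202 → 2-byte form C8 82 at offsets 8–9.
U+653D8 → 4-byte form F1 A5 8F 98 at offsets 10–13.
U+05D8 → 2-byte form D7 98 at offsets 14–15.
Offset 14 falls in char 5's range; it's byte 1 of D7 98 = 0xD7.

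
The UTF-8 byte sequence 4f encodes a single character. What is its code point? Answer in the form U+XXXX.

U+004F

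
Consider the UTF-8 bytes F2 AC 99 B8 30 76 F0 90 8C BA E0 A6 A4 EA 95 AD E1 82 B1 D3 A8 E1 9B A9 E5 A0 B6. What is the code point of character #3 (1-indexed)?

U+0076

Offset 0: leading byte 0xF2 = 11110010 → 4-byte char #1 = F2 AC 99 B8.
Offset 4: leading byte 0x30 = 00110000 → 1-byte char #2 = 30.
Offset 5: leading byte 0x76 = 01110110 → 1-byte char #3 = 76.
Leading byte 0x76 = 01110110 matches 0xxxxxxx → 1-byte sequence.
Byte 1: 0x76 = 01110110, payload 1110110 (7 bits).
Concatenate: 1110110 = 0x76 (7 bits → U+0076).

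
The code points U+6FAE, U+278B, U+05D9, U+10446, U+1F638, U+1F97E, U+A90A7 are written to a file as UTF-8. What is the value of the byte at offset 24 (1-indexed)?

0xA7

1-indexed offset 24 is 0-indexed offset 23.
U+6FAE → 3-byte form E6 BE AE at offsets 0–2.
U+278B → 3-byte form E2 9E 8B at offsets 3–5.
U+05D9 → 2-byte form D7 99 at offsets 6–7.
U+10446 → 4-byte form F0 90 91 86 at offsets 8–11.
U+1F638 → 4-byte form F0 9F 98 B8 at offsets 12–15.
U+1F97E → 4-byte form F0 9F A5 BE at offsets 16–19.
U+A90A7 → 4-byte form F2 A9 82 A7 at offsets 20–23.
Offset 23 falls in char 7's range; it's byte 4 of F2 A9 82 A7 = 0xA7.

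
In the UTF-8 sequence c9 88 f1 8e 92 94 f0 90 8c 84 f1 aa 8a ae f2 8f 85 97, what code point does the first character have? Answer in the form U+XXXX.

U+0248

Offset 0: leading byte 0xC9 = 11001001 → 2-byte char #1 = C9 88.
Leading byte 0xC9 = 11001001 matches 110xxxxx → 2-byte sequence.
Byte 1: 0xC9 = 11001001, payload 01001 (5 bits).
Byte 2: 0x88 = 10001000 (10xxxxxx ✓), payload 001000.
Concatenate: 01001001000 = 0x248 (11 bits → U+0248).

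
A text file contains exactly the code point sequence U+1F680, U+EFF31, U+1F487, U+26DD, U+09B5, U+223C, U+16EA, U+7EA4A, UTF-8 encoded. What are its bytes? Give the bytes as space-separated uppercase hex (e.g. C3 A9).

F0 9F 9A 80 F3 AF BC B1 F0 9F 92 87 E2 9B 9D E0 A6 B5 E2 88 BC E1 9B AA F1 BE A9 8A

U+1F680: 4-byte form → F0 9F 9A 80.
U+EFF31: 4-byte form → F3 AF BC B1.
U+1F487: 4-byte form → F0 9F 92 87.
U+26DD: 3-byte form → E2 9B 9D.
U+09B5: 3-byte form → E0 A6 B5.
U+223C: 3-byte form → E2 88 BC.
U+16EA: 3-byte form → E1 9B AA.
U+7EA4A: 4-byte form → F1 BE A9 8A.
Concatenated (28 bytes): F0 9F 9A 80 F3 AF BC B1 F0 9F 92 87 E2 9B 9D E0 A6 B5 E2 88 BC E1 9B AA F1 BE A9 8A.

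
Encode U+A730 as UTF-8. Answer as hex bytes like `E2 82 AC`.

EA 9C B0

U+A730 = 0xA730 = 42800 decimal. In range U+0800–U+FFFF → 3-byte form: 1110xxxx 10xxxxxx 10xxxxxx.
Binary (16 bits): 1010011100110000.
Split 4+6+6: 1010 | 011100 | 110000.
Byte 1: 11101010 = 0xEA.
Byte 2: 10011100 = 0x9C.
Byte 3: 10110000 = 0xB0.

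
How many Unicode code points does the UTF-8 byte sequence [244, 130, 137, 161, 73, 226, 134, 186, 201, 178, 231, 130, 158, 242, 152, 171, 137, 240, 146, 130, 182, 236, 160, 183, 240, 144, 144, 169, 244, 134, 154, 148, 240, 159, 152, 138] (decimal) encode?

11

Byte at offset 0: 0xF4 = 11110100 → 4-byte char (#1). Advance 4.
Byte at offset 4: 0x49 = 01001001 → 1-byte char (#2). Advance 1.
Byte at offset 5: 0xE2 = 11100010 → 3-byte char (#3). Advance 3.
Byte at offset 8: 0xC9 = 11001001 → 2-byte char (#4). Advance 2.
Byte at offset 10: 0xE7 = 11100111 → 3-byte char (#5). Advance 3.
Byte at offset 13: 0xF2 = 11110010 → 4-byte char (#6). Advance 4.
Byte at offset 17: 0xF0 = 11110000 → 4-byte char (#7). Advance 4.
Byte at offset 21: 0xEC = 11101100 → 3-byte char (#8). Advance 3.
Byte at offset 24: 0xF0 = 11110000 → 4-byte char (#9). Advance 4.
Byte at offset 28: 0xF4 = 11110100 → 4-byte char (#10). Advance 4.
Byte at offset 32: 0xF0 = 11110000 → 4-byte char (#11). Advance 4.
Reached end at offset 36 after 11 code points.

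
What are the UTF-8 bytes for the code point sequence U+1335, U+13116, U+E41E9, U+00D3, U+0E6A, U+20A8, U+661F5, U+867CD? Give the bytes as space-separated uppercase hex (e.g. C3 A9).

U+1335: 3-byte form → E1 8C B5.
U+13116: 4-byte form → F0 93 84 96.
U+E41E9: 4-byte form → F3 A4 87 A9.
U+00D3: 2-byte form → C3 93.
U+0E6A: 3-byte form → E0 B9 AA.
U+20A8: 3-byte form → E2 82 A8.
U+661F5: 4-byte form → F1 A6 87 B5.
U+867CD: 4-byte form → F2 86 9F 8D.
Concatenated (27 bytes): E1 8C B5 F0 93 84 96 F3 A4 87 A9 C3 93 E0 B9 AA E2 82 A8 F1 A6 87 B5 F2 86 9F 8D.

E1 8C B5 F0 93 84 96 F3 A4 87 A9 C3 93 E0 B9 AA E2 82 A8 F1 A6 87 B5 F2 86 9F 8D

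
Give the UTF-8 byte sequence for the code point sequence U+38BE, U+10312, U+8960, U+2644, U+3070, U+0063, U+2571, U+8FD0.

E3 A2 BE F0 90 8C 92 E8 A5 A0 E2 99 84 E3 81 B0 63 E2 95 B1 E8 BF 90

U+38BE: 3-byte form → E3 A2 BE.
U+10312: 4-byte form → F0 90 8C 92.
U+8960: 3-byte form → E8 A5 A0.
U+2644: 3-byte form → E2 99 84.
U+3070: 3-byte form → E3 81 B0.
U+0063: 1-byte form → 63.
U+2571: 3-byte form → E2 95 B1.
U+8FD0: 3-byte form → E8 BF 90.
Concatenated (23 bytes): E3 A2 BE F0 90 8C 92 E8 A5 A0 E2 99 84 E3 81 B0 63 E2 95 B1 E8 BF 90.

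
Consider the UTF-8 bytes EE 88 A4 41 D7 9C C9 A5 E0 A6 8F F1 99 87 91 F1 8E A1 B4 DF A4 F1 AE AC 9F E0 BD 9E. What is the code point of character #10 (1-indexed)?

U+0F5E

Offset 0: leading byte 0xEE = 11101110 → 3-byte char #1 = EE 88 A4.
Offset 3: leading byte 0x41 = 01000001 → 1-byte char #2 = 41.
Offset 4: leading byte 0xD7 = 11010111 → 2-byte char #3 = D7 9C.
Offset 6: leading byte 0xC9 = 11001001 → 2-byte char #4 = C9 A5.
Offset 8: leading byte 0xE0 = 11100000 → 3-byte char #5 = E0 A6 8F.
Offset 11: leading byte 0xF1 = 11110001 → 4-byte char #6 = F1 99 87 91.
Offset 15: leading byte 0xF1 = 11110001 → 4-byte char #7 = F1 8E A1 B4.
Offset 19: leading byte 0xDF = 11011111 → 2-byte char #8 = DF A4.
Offset 21: leading byte 0xF1 = 11110001 → 4-byte char #9 = F1 AE AC 9F.
Offset 25: leading byte 0xE0 = 11100000 → 3-byte char #10 = E0 BD 9E.
Leading byte 0xE0 = 11100000 matches 1110xxxx → 3-byte sequence.
Byte 1: 0xE0 = 11100000, payload 0000 (4 bits).
Byte 2: 0xBD = 10111101 (10xxxxxx ✓), payload 111101.
Byte 3: 0x9E = 10011110 (10xxxxxx ✓), payload 011110.
Concatenate: 0000111101011110 = 0xF5E (16 bits → U+0F5E).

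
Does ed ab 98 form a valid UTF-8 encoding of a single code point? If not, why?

Structurally a 3-byte sequence; payload = 0xDAD8.
But 0xDAD8 is in U+D800–U+DFFF, the surrogate range. Surrogates are not Unicode scalar values and are forbidden in UTF-8.

invalid (encodes a surrogate (U+D800–U+DFFF))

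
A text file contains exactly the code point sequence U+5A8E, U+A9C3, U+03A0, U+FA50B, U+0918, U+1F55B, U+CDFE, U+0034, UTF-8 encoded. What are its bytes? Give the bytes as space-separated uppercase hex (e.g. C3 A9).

E5 AA 8E EA A7 83 CE A0 F3 BA 94 8B E0 A4 98 F0 9F 95 9B EC B7 BE 34

U+5A8E: 3-byte form → E5 AA 8E.
U+A9C3: 3-byte form → EA A7 83.
U+03A0: 2-byte form → CE A0.
U+FA50B: 4-byte form → F3 BA 94 8B.
U+0918: 3-byte form → E0 A4 98.
U+1F55B: 4-byte form → F0 9F 95 9B.
U+CDFE: 3-byte form → EC B7 BE.
U+0034: 1-byte form → 34.
Concatenated (23 bytes): E5 AA 8E EA A7 83 CE A0 F3 BA 94 8B E0 A4 98 F0 9F 95 9B EC B7 BE 34.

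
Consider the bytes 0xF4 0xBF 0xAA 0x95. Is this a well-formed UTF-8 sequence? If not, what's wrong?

Leading byte 0xF4 = 11110100 → 4-byte form.
Payload = 0x13FA95, which exceeds U+10FFFF, the maximum Unicode code point. (Leading bytes F5–FF, or F4 followed by ≥ 0x90, are invalid.)

invalid (encodes a value above U+10FFFF)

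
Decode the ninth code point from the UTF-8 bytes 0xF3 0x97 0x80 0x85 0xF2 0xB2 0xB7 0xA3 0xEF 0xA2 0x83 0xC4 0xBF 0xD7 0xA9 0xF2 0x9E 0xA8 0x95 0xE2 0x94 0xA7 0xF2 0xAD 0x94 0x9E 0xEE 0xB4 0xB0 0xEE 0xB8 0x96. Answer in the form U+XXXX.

Offset 0: leading byte 0xF3 = 11110011 → 4-byte char #1 = F3 97 80 85.
Offset 4: leading byte 0xF2 = 11110010 → 4-byte char #2 = F2 B2 B7 A3.
Offset 8: leading byte 0xEF = 11101111 → 3-byte char #3 = EF A2 83.
Offset 11: leading byte 0xC4 = 11000100 → 2-byte char #4 = C4 BF.
Offset 13: leading byte 0xD7 = 11010111 → 2-byte char #5 = D7 A9.
Offset 15: leading byte 0xF2 = 11110010 → 4-byte char #6 = F2 9E A8 95.
Offset 19: leading byte 0xE2 = 11100010 → 3-byte char #7 = E2 94 A7.
Offset 22: leading byte 0xF2 = 11110010 → 4-byte char #8 = F2 AD 94 9E.
Offset 26: leading byte 0xEE = 11101110 → 3-byte char #9 = EE B4 B0.
Leading byte 0xEE = 11101110 matches 1110xxxx → 3-byte sequence.
Byte 1: 0xEE = 11101110, payload 1110 (4 bits).
Byte 2: 0xB4 = 10110100 (10xxxxxx ✓), payload 110100.
Byte 3: 0xB0 = 10110000 (10xxxxxx ✓), payload 110000.
Concatenate: 1110110100110000 = 0xED30 (16 bits → U+ED30).

U+ED30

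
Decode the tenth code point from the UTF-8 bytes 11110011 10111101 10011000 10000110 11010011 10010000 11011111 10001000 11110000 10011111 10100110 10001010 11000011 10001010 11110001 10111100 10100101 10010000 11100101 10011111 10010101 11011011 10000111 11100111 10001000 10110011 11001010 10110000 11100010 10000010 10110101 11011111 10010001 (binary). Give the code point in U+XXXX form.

U+02B0

Offset 0: leading byte 0xF3 = 11110011 → 4-byte char #1 = F3 BD 98 86.
Offset 4: leading byte 0xD3 = 11010011 → 2-byte char #2 = D3 90.
Offset 6: leading byte 0xDF = 11011111 → 2-byte char #3 = DF 88.
Offset 8: leading byte 0xF0 = 11110000 → 4-byte char #4 = F0 9F A6 8A.
Offset 12: leading byte 0xC3 = 11000011 → 2-byte char #5 = C3 8A.
Offset 14: leading byte 0xF1 = 11110001 → 4-byte char #6 = F1 BC A5 90.
Offset 18: leading byte 0xE5 = 11100101 → 3-byte char #7 = E5 9F 95.
Offset 21: leading byte 0xDB = 11011011 → 2-byte char #8 = DB 87.
Offset 23: leading byte 0xE7 = 11100111 → 3-byte char #9 = E7 88 B3.
Offset 26: leading byte 0xCA = 11001010 → 2-byte char #10 = CA B0.
Leading byte 0xCA = 11001010 matches 110xxxxx → 2-byte sequence.
Byte 1: 0xCA = 11001010, payload 01010 (5 bits).
Byte 2: 0xB0 = 10110000 (10xxxxxx ✓), payload 110000.
Concatenate: 01010110000 = 0x2B0 (11 bits → U+02B0).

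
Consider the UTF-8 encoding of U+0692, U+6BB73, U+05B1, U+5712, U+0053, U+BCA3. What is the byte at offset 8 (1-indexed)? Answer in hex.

1-indexed offset 8 is 0-indexed offset 7.
U+0692 → 2-byte form DA 92 at offsets 0–1.
U+6BB73 → 4-byte form F1 AB AD B3 at offsets 2–5.
U+05B1 → 2-byte form D6 B1 at offsets 6–7.
Offset 7 falls in char 3's range; it's byte 2 of D6 B1 = 0xB1.

0xB1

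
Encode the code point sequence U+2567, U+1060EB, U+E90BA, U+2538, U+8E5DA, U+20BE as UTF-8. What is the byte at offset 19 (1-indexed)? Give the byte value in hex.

0xE2

1-indexed offset 19 is 0-indexed offset 18.
U+2567 → 3-byte form E2 95 A7 at offsets 0–2.
U+1060EB → 4-byte form F4 86 83 AB at offsets 3–6.
U+E90BA → 4-byte form F3 A9 82 BA at offsets 7–10.
U+2538 → 3-byte form E2 94 B8 at offsets 11–13.
U+8E5DA → 4-byte form F2 8E 97 9A at offsets 14–17.
U+20BE → 3-byte form E2 82 BE at offsets 18–20.
Offset 18 falls in char 6's range; it's byte 1 of E2 82 BE = 0xE2.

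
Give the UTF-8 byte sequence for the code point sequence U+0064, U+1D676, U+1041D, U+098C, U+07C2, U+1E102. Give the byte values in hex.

U+0064: 1-byte form → 64.
U+1D676: 4-byte form → F0 9D 99 B6.
U+1041D: 4-byte form → F0 90 90 9D.
U+098C: 3-byte form → E0 A6 8C.
U+07C2: 2-byte form → DF 82.
U+1E102: 4-byte form → F0 9E 84 82.
Concatenated (18 bytes): 64 F0 9D 99 B6 F0 90 90 9D E0 A6 8C DF 82 F0 9E 84 82.

64 F0 9D 99 B6 F0 90 90 9D E0 A6 8C DF 82 F0 9E 84 82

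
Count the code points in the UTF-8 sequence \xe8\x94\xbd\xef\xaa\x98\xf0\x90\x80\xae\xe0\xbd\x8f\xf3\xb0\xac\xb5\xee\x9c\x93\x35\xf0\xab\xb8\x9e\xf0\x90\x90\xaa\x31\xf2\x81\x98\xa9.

Byte at offset 0: 0xE8 = 11101000 → 3-byte char (#1). Advance 3.
Byte at offset 3: 0xEF = 11101111 → 3-byte char (#2). Advance 3.
Byte at offset 6: 0xF0 = 11110000 → 4-byte char (#3). Advance 4.
Byte at offset 10: 0xE0 = 11100000 → 3-byte char (#4). Advance 3.
Byte at offset 13: 0xF3 = 11110011 → 4-byte char (#5). Advance 4.
Byte at offset 17: 0xEE = 11101110 → 3-byte char (#6). Advance 3.
Byte at offset 20: 0x35 = 00110101 → 1-byte char (#7). Advance 1.
Byte at offset 21: 0xF0 = 11110000 → 4-byte char (#8). Advance 4.
Byte at offset 25: 0xF0 = 11110000 → 4-byte char (#9). Advance 4.
Byte at offset 29: 0x31 = 00110001 → 1-byte char (#10). Advance 1.
Byte at offset 30: 0xF2 = 11110010 → 4-byte char (#11). Advance 4.
Reached end at offset 34 after 11 code points.

11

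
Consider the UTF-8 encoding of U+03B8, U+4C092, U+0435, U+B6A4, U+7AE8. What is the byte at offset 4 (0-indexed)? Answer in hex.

0x82

U+03B8 → 2-byte form CE B8 at offsets 0–1.
U+4C092 → 4-byte form F1 8C 82 92 at offsets 2–5.
Offset 4 falls in char 2's range; it's byte 3 of F1 8C 82 92 = 0x82.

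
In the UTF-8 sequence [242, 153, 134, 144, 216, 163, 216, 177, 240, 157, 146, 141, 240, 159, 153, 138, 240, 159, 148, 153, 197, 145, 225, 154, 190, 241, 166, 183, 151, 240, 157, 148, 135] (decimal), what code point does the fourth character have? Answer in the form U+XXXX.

U+1D48D

Offset 0: leading byte 0xF2 = 11110010 → 4-byte char #1 = F2 99 86 90.
Offset 4: leading byte 0xD8 = 11011000 → 2-byte char #2 = D8 A3.
Offset 6: leading byte 0xD8 = 11011000 → 2-byte char #3 = D8 B1.
Offset 8: leading byte 0xF0 = 11110000 → 4-byte char #4 = F0 9D 92 8D.
Leading byte 0xF0 = 11110000 matches 11110xxx → 4-byte sequence.
Byte 1: 0xF0 = 11110000, payload 000 (3 bits).
Byte 2: 0x9D = 10011101 (10xxxxxx ✓), payload 011101.
Byte 3: 0x92 = 10010010 (10xxxxxx ✓), payload 010010.
Byte 4: 0x8D = 10001101 (10xxxxxx ✓), payload 001101.
Concatenate: 000011101010010001101 = 0x1D48D (21 bits → U+1D48D).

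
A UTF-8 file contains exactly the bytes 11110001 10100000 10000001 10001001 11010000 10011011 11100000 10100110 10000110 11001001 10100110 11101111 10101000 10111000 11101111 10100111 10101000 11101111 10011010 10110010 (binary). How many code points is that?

7

Byte at offset 0: 0xF1 = 11110001 → 4-byte char (#1). Advance 4.
Byte at offset 4: 0xD0 = 11010000 → 2-byte char (#2). Advance 2.
Byte at offset 6: 0xE0 = 11100000 → 3-byte char (#3). Advance 3.
Byte at offset 9: 0xC9 = 11001001 → 2-byte char (#4). Advance 2.
Byte at offset 11: 0xEF = 11101111 → 3-byte char (#5). Advance 3.
Byte at offset 14: 0xEF = 11101111 → 3-byte char (#6). Advance 3.
Byte at offset 17: 0xEF = 11101111 → 3-byte char (#7). Advance 3.
Reached end at offset 20 after 7 code points.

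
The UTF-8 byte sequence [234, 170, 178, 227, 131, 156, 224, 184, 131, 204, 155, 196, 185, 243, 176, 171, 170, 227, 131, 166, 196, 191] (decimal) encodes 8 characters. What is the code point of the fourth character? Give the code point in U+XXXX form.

Offset 0: leading byte 0xEA = 11101010 → 3-byte char #1 = EA AA B2.
Offset 3: leading byte 0xE3 = 11100011 → 3-byte char #2 = E3 83 9C.
Offset 6: leading byte 0xE0 = 11100000 → 3-byte char #3 = E0 B8 83.
Offset 9: leading byte 0xCC = 11001100 → 2-byte char #4 = CC 9B.
Leading byte 0xCC = 11001100 matches 110xxxxx → 2-byte sequence.
Byte 1: 0xCC = 11001100, payload 01100 (5 bits).
Byte 2: 0x9B = 10011011 (10xxxxxx ✓), payload 011011.
Concatenate: 01100011011 = 0x31B (11 bits → U+031B).

U+031B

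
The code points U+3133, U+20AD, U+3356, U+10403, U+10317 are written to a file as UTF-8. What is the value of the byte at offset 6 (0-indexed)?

U+3133 → 3-byte form E3 84 B3 at offsets 0–2.
U+20AD → 3-byte form E2 82 AD at offsets 3–5.
U+3356 → 3-byte form E3 8D 96 at offsets 6–8.
Offset 6 falls in char 3's range; it's byte 1 of E3 8D 96 = 0xE3.

0xE3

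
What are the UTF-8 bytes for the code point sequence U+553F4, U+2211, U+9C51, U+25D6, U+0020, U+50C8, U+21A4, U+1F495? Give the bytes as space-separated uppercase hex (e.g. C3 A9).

U+553F4: 4-byte form → F1 95 8F B4.
U+2211: 3-byte form → E2 88 91.
U+9C51: 3-byte form → E9 B1 91.
U+25D6: 3-byte form → E2 97 96.
U+0020: 1-byte form → 20.
U+50C8: 3-byte form → E5 83 88.
U+21A4: 3-byte form → E2 86 A4.
U+1F495: 4-byte form → F0 9F 92 95.
Concatenated (24 bytes): F1 95 8F B4 E2 88 91 E9 B1 91 E2 97 96 20 E5 83 88 E2 86 A4 F0 9F 92 95.

F1 95 8F B4 E2 88 91 E9 B1 91 E2 97 96 20 E5 83 88 E2 86 A4 F0 9F 92 95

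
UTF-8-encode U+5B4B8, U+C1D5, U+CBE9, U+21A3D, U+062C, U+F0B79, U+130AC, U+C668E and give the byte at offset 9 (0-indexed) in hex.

U+5B4B8 → 4-byte form F1 9B 92 B8 at offsets 0–3.
U+C1D5 → 3-byte form EC 87 95 at offsets 4–6.
U+CBE9 → 3-byte form EC AF A9 at offsets 7–9.
Offset 9 falls in char 3's range; it's byte 3 of EC AF A9 = 0xA9.

0xA9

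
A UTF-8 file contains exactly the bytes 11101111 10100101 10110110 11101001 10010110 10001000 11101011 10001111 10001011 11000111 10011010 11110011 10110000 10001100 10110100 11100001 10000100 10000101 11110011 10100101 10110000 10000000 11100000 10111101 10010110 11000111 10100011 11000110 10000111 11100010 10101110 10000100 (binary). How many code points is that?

Byte at offset 0: 0xEF = 11101111 → 3-byte char (#1). Advance 3.
Byte at offset 3: 0xE9 = 11101001 → 3-byte char (#2). Advance 3.
Byte at offset 6: 0xEB = 11101011 → 3-byte char (#3). Advance 3.
Byte at offset 9: 0xC7 = 11000111 → 2-byte char (#4). Advance 2.
Byte at offset 11: 0xF3 = 11110011 → 4-byte char (#5). Advance 4.
Byte at offset 15: 0xE1 = 11100001 → 3-byte char (#6). Advance 3.
Byte at offset 18: 0xF3 = 11110011 → 4-byte char (#7). Advance 4.
Byte at offset 22: 0xE0 = 11100000 → 3-byte char (#8). Advance 3.
Byte at offset 25: 0xC7 = 11000111 → 2-byte char (#9). Advance 2.
Byte at offset 27: 0xC6 = 11000110 → 2-byte char (#10). Advance 2.
Byte at offset 29: 0xE2 = 11100010 → 3-byte char (#11). Advance 3.
Reached end at offset 32 after 11 code points.

11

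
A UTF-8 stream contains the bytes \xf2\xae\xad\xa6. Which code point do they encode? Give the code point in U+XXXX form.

U+AEB66

Leading byte 0xF2 = 11110010 matches 11110xxx → 4-byte sequence.
Byte 1: 0xF2 = 11110010, payload 010 (3 bits).
Byte 2: 0xAE = 10101110 (10xxxxxx ✓), payload 101110.
Byte 3: 0xAD = 10101101 (10xxxxxx ✓), payload 101101.
Byte 4: 0xA6 = 10100110 (10xxxxxx ✓), payload 100110.
Concatenate: 010101110101101100110 = 0xAEB66 (21 bits → U+AEB66).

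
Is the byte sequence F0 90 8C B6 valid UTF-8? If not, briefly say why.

valid

Leading byte 0xF0 = 11110000 → 4-byte form.
Continuation bytes 0x90=10010000, 0x8C=10001100, 0xB6=10110110 all match 10xxxxxx.
Decoded value 0x10336 is ≥ 0x10000 (shortest form) and not a surrogate.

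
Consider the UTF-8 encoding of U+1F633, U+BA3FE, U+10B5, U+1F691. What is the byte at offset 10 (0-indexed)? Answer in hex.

0xB5

U+1F633 → 4-byte form F0 9F 98 B3 at offsets 0–3.
U+BA3FE → 4-byte form F2 BA 8F BE at offsets 4–7.
U+10B5 → 3-byte form E1 82 B5 at offsets 8–10.
Offset 10 falls in char 3's range; it's byte 3 of E1 82 B5 = 0xB5.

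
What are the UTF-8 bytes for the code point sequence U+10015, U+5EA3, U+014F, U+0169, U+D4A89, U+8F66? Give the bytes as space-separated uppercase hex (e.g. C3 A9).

U+10015: 4-byte form → F0 90 80 95.
U+5EA3: 3-byte form → E5 BA A3.
U+014F: 2-byte form → C5 8F.
U+0169: 2-byte form → C5 A9.
U+D4A89: 4-byte form → F3 94 AA 89.
U+8F66: 3-byte form → E8 BD A6.
Concatenated (18 bytes): F0 90 80 95 E5 BA A3 C5 8F C5 A9 F3 94 AA 89 E8 BD A6.

F0 90 80 95 E5 BA A3 C5 8F C5 A9 F3 94 AA 89 E8 BD A6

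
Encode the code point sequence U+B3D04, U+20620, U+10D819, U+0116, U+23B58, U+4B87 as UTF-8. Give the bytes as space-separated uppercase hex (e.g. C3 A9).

U+B3D04: 4-byte form → F2 B3 B4 84.
U+20620: 4-byte form → F0 A0 98 A0.
U+10D819: 4-byte form → F4 8D A0 99.
U+0116: 2-byte form → C4 96.
U+23B58: 4-byte form → F0 A3 AD 98.
U+4B87: 3-byte form → E4 AE 87.
Concatenated (21 bytes): F2 B3 B4 84 F0 A0 98 A0 F4 8D A0 99 C4 96 F0 A3 AD 98 E4 AE 87.

F2 B3 B4 84 F0 A0 98 A0 F4 8D A0 99 C4 96 F0 A3 AD 98 E4 AE 87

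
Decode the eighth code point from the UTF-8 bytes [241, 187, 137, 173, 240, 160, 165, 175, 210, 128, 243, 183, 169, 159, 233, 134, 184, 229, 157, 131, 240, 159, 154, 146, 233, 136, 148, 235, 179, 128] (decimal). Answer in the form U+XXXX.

U+9214

Offset 0: leading byte 0xF1 = 11110001 → 4-byte char #1 = F1 BB 89 AD.
Offset 4: leading byte 0xF0 = 11110000 → 4-byte char #2 = F0 A0 A5 AF.
Offset 8: leading byte 0xD2 = 11010010 → 2-byte char #3 = D2 80.
Offset 10: leading byte 0xF3 = 11110011 → 4-byte char #4 = F3 B7 A9 9F.
Offset 14: leading byte 0xE9 = 11101001 → 3-byte char #5 = E9 86 B8.
Offset 17: leading byte 0xE5 = 11100101 → 3-byte char #6 = E5 9D 83.
Offset 20: leading byte 0xF0 = 11110000 → 4-byte char #7 = F0 9F 9A 92.
Offset 24: leading byte 0xE9 = 11101001 → 3-byte char #8 = E9 88 94.
Leading byte 0xE9 = 11101001 matches 1110xxxx → 3-byte sequence.
Byte 1: 0xE9 = 11101001, payload 1001 (4 bits).
Byte 2: 0x88 = 10001000 (10xxxxxx ✓), payload 001000.
Byte 3: 0x94 = 10010100 (10xxxxxx ✓), payload 010100.
Concatenate: 1001001000010100 = 0x9214 (16 bits → U+9214).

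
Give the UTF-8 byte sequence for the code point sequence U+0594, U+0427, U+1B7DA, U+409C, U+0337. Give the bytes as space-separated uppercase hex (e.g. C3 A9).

U+0594: 2-byte form → D6 94.
U+0427: 2-byte form → D0 A7.
U+1B7DA: 4-byte form → F0 9B 9F 9A.
U+409C: 3-byte form → E4 82 9C.
U+0337: 2-byte form → CC B7.
Concatenated (13 bytes): D6 94 D0 A7 F0 9B 9F 9A E4 82 9C CC B7.

D6 94 D0 A7 F0 9B 9F 9A E4 82 9C CC B7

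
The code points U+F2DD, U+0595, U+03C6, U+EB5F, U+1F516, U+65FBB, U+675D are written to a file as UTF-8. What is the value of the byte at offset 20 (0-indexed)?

U+F2DD → 3-byte form EF 8B 9D at offsets 0–2.
U+0595 → 2-byte form D6 95 at offsets 3–4.
U+03C6 → 2-byte form CF 86 at offsets 5–6.
U+EB5F → 3-byte form EE AD 9F at offsets 7–9.
U+1F516 → 4-byte form F0 9F 94 96 at offsets 10–13.
U+65FBB → 4-byte form F1 A5 BE BB at offsets 14–17.
U+675D → 3-byte form E6 9D 9D at offsets 18–20.
Offset 20 falls in char 7's range; it's byte 3 of E6 9D 9D = 0x9D.

0x9D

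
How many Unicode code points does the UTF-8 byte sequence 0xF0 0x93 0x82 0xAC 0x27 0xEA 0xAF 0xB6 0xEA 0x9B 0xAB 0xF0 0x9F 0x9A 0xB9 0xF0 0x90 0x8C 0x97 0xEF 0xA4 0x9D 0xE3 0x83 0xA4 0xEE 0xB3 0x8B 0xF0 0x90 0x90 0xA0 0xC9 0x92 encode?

11

Byte at offset 0: 0xF0 = 11110000 → 4-byte char (#1). Advance 4.
Byte at offset 4: 0x27 = 00100111 → 1-byte char (#2). Advance 1.
Byte at offset 5: 0xEA = 11101010 → 3-byte char (#3). Advance 3.
Byte at offset 8: 0xEA = 11101010 → 3-byte char (#4). Advance 3.
Byte at offset 11: 0xF0 = 11110000 → 4-byte char (#5). Advance 4.
Byte at offset 15: 0xF0 = 11110000 → 4-byte char (#6). Advance 4.
Byte at offset 19: 0xEF = 11101111 → 3-byte char (#7). Advance 3.
Byte at offset 22: 0xE3 = 11100011 → 3-byte char (#8). Advance 3.
Byte at offset 25: 0xEE = 11101110 → 3-byte char (#9). Advance 3.
Byte at offset 28: 0xF0 = 11110000 → 4-byte char (#10). Advance 4.
Byte at offset 32: 0xC9 = 11001001 → 2-byte char (#11). Advance 2.
Reached end at offset 34 after 11 code points.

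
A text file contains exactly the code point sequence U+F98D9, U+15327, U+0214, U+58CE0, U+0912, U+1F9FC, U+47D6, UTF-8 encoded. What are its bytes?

U+F98D9: 4-byte form → F3 B9 A3 99.
U+15327: 4-byte form → F0 95 8C A7.
U+0214: 2-byte form → C8 94.
U+58CE0: 4-byte form → F1 98 B3 A0.
U+0912: 3-byte form → E0 A4 92.
U+1F9FC: 4-byte form → F0 9F A7 BC.
U+47D6: 3-byte form → E4 9F 96.
Concatenated (24 bytes): F3 B9 A3 99 F0 95 8C A7 C8 94 F1 98 B3 A0 E0 A4 92 F0 9F A7 BC E4 9F 96.

F3 B9 A3 99 F0 95 8C A7 C8 94 F1 98 B3 A0 E0 A4 92 F0 9F A7 BC E4 9F 96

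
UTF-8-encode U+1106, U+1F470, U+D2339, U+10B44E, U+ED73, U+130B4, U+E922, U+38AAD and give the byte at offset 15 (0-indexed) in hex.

0xEE

U+1106 → 3-byte form E1 84 86 at offsets 0–2.
U+1F470 → 4-byte form F0 9F 91 B0 at offsets 3–6.
U+D2339 → 4-byte form F3 92 8C B9 at offsets 7–10.
U+10B44E → 4-byte form F4 8B 91 8E at offsets 11–14.
U+ED73 → 3-byte form EE B5 B3 at offsets 15–17.
Offset 15 falls in char 5's range; it's byte 1 of EE B5 B3 = 0xEE.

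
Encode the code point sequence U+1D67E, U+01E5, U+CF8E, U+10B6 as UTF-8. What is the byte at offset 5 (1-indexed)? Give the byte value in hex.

1-indexed offset 5 is 0-indexed offset 4.
U+1D67E → 4-byte form F0 9D 99 BE at offsets 0–3.
U+01E5 → 2-byte form C7 A5 at offsets 4–5.
Offset 4 falls in char 2's range; it's byte 1 of C7 A5 = 0xC7.

0xC7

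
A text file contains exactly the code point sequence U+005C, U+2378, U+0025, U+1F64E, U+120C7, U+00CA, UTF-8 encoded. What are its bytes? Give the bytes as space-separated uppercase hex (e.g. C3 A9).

5C E2 8D B8 25 F0 9F 99 8E F0 92 83 87 C3 8A

U+005C: 1-byte form → 5C.
U+2378: 3-byte form → E2 8D B8.
U+0025: 1-byte form → 25.
U+1F64E: 4-byte form → F0 9F 99 8E.
U+120C7: 4-byte form → F0 92 83 87.
U+00CA: 2-byte form → C3 8A.
Concatenated (15 bytes): 5C E2 8D B8 25 F0 9F 99 8E F0 92 83 87 C3 8A.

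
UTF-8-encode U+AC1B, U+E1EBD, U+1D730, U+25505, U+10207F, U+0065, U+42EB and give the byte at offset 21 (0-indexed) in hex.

U+AC1B → 3-byte form EA B0 9B at offsets 0–2.
U+E1EBD → 4-byte form F3 A1 BA BD at offsets 3–6.
U+1D730 → 4-byte form F0 9D 9C B0 at offsets 7–10.
U+25505 → 4-byte form F0 A5 94 85 at offsets 11–14.
U+10207F → 4-byte form F4 82 81 BF at offsets 15–18.
U+0065 → 1-byte form 65 at offsets 19–19.
U+42EB → 3-byte form E4 8B AB at offsets 20–22.
Offset 21 falls in char 7's range; it's byte 2 of E4 8B AB = 0x8B.

0x8B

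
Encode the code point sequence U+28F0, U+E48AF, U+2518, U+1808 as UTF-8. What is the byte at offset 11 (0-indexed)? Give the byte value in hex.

U+28F0 → 3-byte form E2 A3 B0 at offsets 0–2.
U+E48AF → 4-byte form F3 A4 A2 AF at offsets 3–6.
U+2518 → 3-byte form E2 94 98 at offsets 7–9.
U+1808 → 3-byte form E1 A0 88 at offsets 10–12.
Offset 11 falls in char 4's range; it's byte 2 of E1 A0 88 = 0xA0.

0xA0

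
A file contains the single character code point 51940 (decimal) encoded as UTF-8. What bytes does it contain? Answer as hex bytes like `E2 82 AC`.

EC AB A4

U+CAE4 = 0xCAE4 = 51940 decimal. In range U+0800–U+FFFF → 3-byte form: 1110xxxx 10xxxxxx 10xxxxxx.
Binary (16 bits): 1100101011100100.
Split 4+6+6: 1100 | 101011 | 100100.
Byte 1: 11101100 = 0xEC.
Byte 2: 10101011 = 0xAB.
Byte 3: 10100100 = 0xA4.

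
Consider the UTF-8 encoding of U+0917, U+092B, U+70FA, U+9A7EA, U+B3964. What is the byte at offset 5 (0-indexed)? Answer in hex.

U+0917 → 3-byte form E0 A4 97 at offsets 0–2.
U+092B → 3-byte form E0 A4 AB at offsets 3–5.
Offset 5 falls in char 2's range; it's byte 3 of E0 A4 AB = 0xAB.

0xAB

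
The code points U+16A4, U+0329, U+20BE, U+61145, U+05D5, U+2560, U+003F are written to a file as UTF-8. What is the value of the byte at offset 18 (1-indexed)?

0x3F

1-indexed offset 18 is 0-indexed offset 17.
U+16A4 → 3-byte form E1 9A A4 at offsets 0–2.
U+0329 → 2-byte form CC A9 at offsets 3–4.
U+20BE → 3-byte form E2 82 BE at offsets 5–7.
U+61145 → 4-byte form F1 A1 85 85 at offsets 8–11.
U+05D5 → 2-byte form D7 95 at offsets 12–13.
U+2560 → 3-byte form E2 95 A0 at offsets 14–16.
U+003F → 1-byte form 3F at offsets 17–17.
Offset 17 falls in char 7's range; it's byte 1 of 3F = 0x3F.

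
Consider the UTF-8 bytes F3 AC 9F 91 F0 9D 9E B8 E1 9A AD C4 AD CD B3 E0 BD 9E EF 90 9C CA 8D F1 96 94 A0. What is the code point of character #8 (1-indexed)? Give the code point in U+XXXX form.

U+028D

Offset 0: leading byte 0xF3 = 11110011 → 4-byte char #1 = F3 AC 9F 91.
Offset 4: leading byte 0xF0 = 11110000 → 4-byte char #2 = F0 9D 9E B8.
Offset 8: leading byte 0xE1 = 11100001 → 3-byte char #3 = E1 9A AD.
Offset 11: leading byte 0xC4 = 11000100 → 2-byte char #4 = C4 AD.
Offset 13: leading byte 0xCD = 11001101 → 2-byte char #5 = CD B3.
Offset 15: leading byte 0xE0 = 11100000 → 3-byte char #6 = E0 BD 9E.
Offset 18: leading byte 0xEF = 11101111 → 3-byte char #7 = EF 90 9C.
Offset 21: leading byte 0xCA = 11001010 → 2-byte char #8 = CA 8D.
Leading byte 0xCA = 11001010 matches 110xxxxx → 2-byte sequence.
Byte 1: 0xCA = 11001010, payload 01010 (5 bits).
Byte 2: 0x8D = 10001101 (10xxxxxx ✓), payload 001101.
Concatenate: 01010001101 = 0x28D (11 bits → U+028D).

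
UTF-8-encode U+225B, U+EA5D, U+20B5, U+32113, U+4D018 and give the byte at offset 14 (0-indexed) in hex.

U+225B → 3-byte form E2 89 9B at offsets 0–2.
U+EA5D → 3-byte form EE A9 9D at offsets 3–5.
U+20B5 → 3-byte form E2 82 B5 at offsets 6–8.
U+32113 → 4-byte form F0 B2 84 93 at offsets 9–12.
U+4D018 → 4-byte form F1 8D 80 98 at offsets 13–16.
Offset 14 falls in char 5's range; it's byte 2 of F1 8D 80 98 = 0x8D.

0x8D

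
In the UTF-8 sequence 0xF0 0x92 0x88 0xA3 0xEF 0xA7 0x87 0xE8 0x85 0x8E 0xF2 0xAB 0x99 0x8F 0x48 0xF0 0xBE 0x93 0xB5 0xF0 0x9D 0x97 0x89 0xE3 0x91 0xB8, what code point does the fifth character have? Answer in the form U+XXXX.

Offset 0: leading byte 0xF0 = 11110000 → 4-byte char #1 = F0 92 88 A3.
Offset 4: leading byte 0xEF = 11101111 → 3-byte char #2 = EF A7 87.
Offset 7: leading byte 0xE8 = 11101000 → 3-byte char #3 = E8 85 8E.
Offset 10: leading byte 0xF2 = 11110010 → 4-byte char #4 = F2 AB 99 8F.
Offset 14: leading byte 0x48 = 01001000 → 1-byte char #5 = 48.
Leading byte 0x48 = 01001000 matches 0xxxxxxx → 1-byte sequence.
Byte 1: 0x48 = 01001000, payload 1001000 (7 bits).
Concatenate: 1001000 = 0x48 (7 bits → U+0048).

U+0048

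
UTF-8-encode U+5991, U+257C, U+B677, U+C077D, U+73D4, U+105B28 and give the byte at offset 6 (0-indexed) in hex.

U+5991 → 3-byte form E5 A6 91 at offsets 0–2.
U+257C → 3-byte form E2 95 BC at offsets 3–5.
U+B677 → 3-byte form EB 99 B7 at offsets 6–8.
Offset 6 falls in char 3's range; it's byte 1 of EB 99 B7 = 0xEB.

0xEB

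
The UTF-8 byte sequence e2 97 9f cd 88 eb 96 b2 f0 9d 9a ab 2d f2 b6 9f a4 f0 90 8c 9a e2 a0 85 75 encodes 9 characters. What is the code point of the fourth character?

U+1D6AB

Offset 0: leading byte 0xE2 = 11100010 → 3-byte char #1 = E2 97 9F.
Offset 3: leading byte 0xCD = 11001101 → 2-byte char #2 = CD 88.
Offset 5: leading byte 0xEB = 11101011 → 3-byte char #3 = EB 96 B2.
Offset 8: leading byte 0xF0 = 11110000 → 4-byte char #4 = F0 9D 9A AB.
Leading byte 0xF0 = 11110000 matches 11110xxx → 4-byte sequence.
Byte 1: 0xF0 = 11110000, payload 000 (3 bits).
Byte 2: 0x9D = 10011101 (10xxxxxx ✓), payload 011101.
Byte 3: 0x9A = 10011010 (10xxxxxx ✓), payload 011010.
Byte 4: 0xAB = 10101011 (10xxxxxx ✓), payload 101011.
Concatenate: 000011101011010101011 = 0x1D6AB (21 bits → U+1D6AB).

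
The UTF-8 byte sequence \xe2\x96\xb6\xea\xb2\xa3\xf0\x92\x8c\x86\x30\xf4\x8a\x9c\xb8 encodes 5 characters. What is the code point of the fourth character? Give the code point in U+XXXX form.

Offset 0: leading byte 0xE2 = 11100010 → 3-byte char #1 = E2 96 B6.
Offset 3: leading byte 0xEA = 11101010 → 3-byte char #2 = EA B2 A3.
Offset 6: leading byte 0xF0 = 11110000 → 4-byte char #3 = F0 92 8C 86.
Offset 10: leading byte 0x30 = 00110000 → 1-byte char #4 = 30.
Leading byte 0x30 = 00110000 matches 0xxxxxxx → 1-byte sequence.
Byte 1: 0x30 = 00110000, payload 0110000 (7 bits).
Concatenate: 0110000 = 0x30 (7 bits → U+0030).

U+0030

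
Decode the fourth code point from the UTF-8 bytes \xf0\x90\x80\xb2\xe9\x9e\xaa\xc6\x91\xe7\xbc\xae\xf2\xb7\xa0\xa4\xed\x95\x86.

Offset 0: leading byte 0xF0 = 11110000 → 4-byte char #1 = F0 90 80 B2.
Offset 4: leading byte 0xE9 = 11101001 → 3-byte char #2 = E9 9E AA.
Offset 7: leading byte 0xC6 = 11000110 → 2-byte char #3 = C6 91.
Offset 9: leading byte 0xE7 = 11100111 → 3-byte char #4 = E7 BC AE.
Leading byte 0xE7 = 11100111 matches 1110xxxx → 3-byte sequence.
Byte 1: 0xE7 = 11100111, payload 0111 (4 bits).
Byte 2: 0xBC = 10111100 (10xxxxxx ✓), payload 111100.
Byte 3: 0xAE = 10101110 (10xxxxxx ✓), payload 101110.
Concatenate: 0111111100101110 = 0x7F2E (16 bits → U+7F2E).

U+7F2E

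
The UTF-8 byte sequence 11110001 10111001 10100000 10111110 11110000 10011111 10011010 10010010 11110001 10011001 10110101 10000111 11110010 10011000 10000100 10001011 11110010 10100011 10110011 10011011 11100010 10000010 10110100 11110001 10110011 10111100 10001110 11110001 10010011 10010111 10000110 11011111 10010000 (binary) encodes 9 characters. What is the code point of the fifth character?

U+A3CDB

Offset 0: leading byte 0xF1 = 11110001 → 4-byte char #1 = F1 B9 A0 BE.
Offset 4: leading byte 0xF0 = 11110000 → 4-byte char #2 = F0 9F 9A 92.
Offset 8: leading byte 0xF1 = 11110001 → 4-byte char #3 = F1 99 B5 87.
Offset 12: leading byte 0xF2 = 11110010 → 4-byte char #4 = F2 98 84 8B.
Offset 16: leading byte 0xF2 = 11110010 → 4-byte char #5 = F2 A3 B3 9B.
Leading byte 0xF2 = 11110010 matches 11110xxx → 4-byte sequence.
Byte 1: 0xF2 = 11110010, payload 010 (3 bits).
Byte 2: 0xA3 = 10100011 (10xxxxxx ✓), payload 100011.
Byte 3: 0xB3 = 10110011 (10xxxxxx ✓), payload 110011.
Byte 4: 0x9B = 10011011 (10xxxxxx ✓), payload 011011.
Concatenate: 010100011110011011011 = 0xA3CDB (21 bits → U+A3CDB).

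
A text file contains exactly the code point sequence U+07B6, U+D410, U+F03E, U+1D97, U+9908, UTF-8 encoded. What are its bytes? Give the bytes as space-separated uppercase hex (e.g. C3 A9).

DE B6 ED 90 90 EF 80 BE E1 B6 97 E9 A4 88

U+07B6: 2-byte form → DE B6.
U+D410: 3-byte form → ED 90 90.
U+F03E: 3-byte form → EF 80 BE.
U+1D97: 3-byte form → E1 B6 97.
U+9908: 3-byte form → E9 A4 88.
Concatenated (14 bytes): DE B6 ED 90 90 EF 80 BE E1 B6 97 E9 A4 88.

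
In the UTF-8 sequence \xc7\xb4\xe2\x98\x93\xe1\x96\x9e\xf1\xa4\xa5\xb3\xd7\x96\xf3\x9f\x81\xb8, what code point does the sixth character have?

U+DF078

Offset 0: leading byte 0xC7 = 11000111 → 2-byte char #1 = C7 B4.
Offset 2: leading byte 0xE2 = 11100010 → 3-byte char #2 = E2 98 93.
Offset 5: leading byte 0xE1 = 11100001 → 3-byte char #3 = E1 96 9E.
Offset 8: leading byte 0xF1 = 11110001 → 4-byte char #4 = F1 A4 A5 B3.
Offset 12: leading byte 0xD7 = 11010111 → 2-byte char #5 = D7 96.
Offset 14: leading byte 0xF3 = 11110011 → 4-byte char #6 = F3 9F 81 B8.
Leading byte 0xF3 = 11110011 matches 11110xxx → 4-byte sequence.
Byte 1: 0xF3 = 11110011, payload 011 (3 bits).
Byte 2: 0x9F = 10011111 (10xxxxxx ✓), payload 011111.
Byte 3: 0x81 = 10000001 (10xxxxxx ✓), payload 000001.
Byte 4: 0xB8 = 10111000 (10xxxxxx ✓), payload 111000.
Concatenate: 011011111000001111000 = 0xDF078 (21 bits → U+DF078).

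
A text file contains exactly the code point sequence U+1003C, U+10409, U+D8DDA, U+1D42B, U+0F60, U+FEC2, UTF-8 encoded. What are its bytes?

U+1003C: 4-byte form → F0 90 80 BC.
U+10409: 4-byte form → F0 90 90 89.
U+D8DDA: 4-byte form → F3 98 B7 9A.
U+1D42B: 4-byte form → F0 9D 90 AB.
U+0F60: 3-byte form → E0 BD A0.
U+FEC2: 3-byte form → EF BB 82.
Concatenated (22 bytes): F0 90 80 BC F0 90 90 89 F3 98 B7 9A F0 9D 90 AB E0 BD A0 EF BB 82.

F0 90 80 BC F0 90 90 89 F3 98 B7 9A F0 9D 90 AB E0 BD A0 EF BB 82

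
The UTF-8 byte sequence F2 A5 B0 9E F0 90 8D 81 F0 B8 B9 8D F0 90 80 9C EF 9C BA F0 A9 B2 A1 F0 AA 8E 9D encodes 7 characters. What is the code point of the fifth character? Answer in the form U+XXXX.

Offset 0: leading byte 0xF2 = 11110010 → 4-byte char #1 = F2 A5 B0 9E.
Offset 4: leading byte 0xF0 = 11110000 → 4-byte char #2 = F0 90 8D 81.
Offset 8: leading byte 0xF0 = 11110000 → 4-byte char #3 = F0 B8 B9 8D.
Offset 12: leading byte 0xF0 = 11110000 → 4-byte char #4 = F0 90 80 9C.
Offset 16: leading byte 0xEF = 11101111 → 3-byte char #5 = EF 9C BA.
Leading byte 0xEF = 11101111 matches 1110xxxx → 3-byte sequence.
Byte 1: 0xEF = 11101111, payload 1111 (4 bits).
Byte 2: 0x9C = 10011100 (10xxxxxx ✓), payload 011100.
Byte 3: 0xBA = 10111010 (10xxxxxx ✓), payload 111010.
Concatenate: 1111011100111010 = 0xF73A (16 bits → U+F73A).

U+F73A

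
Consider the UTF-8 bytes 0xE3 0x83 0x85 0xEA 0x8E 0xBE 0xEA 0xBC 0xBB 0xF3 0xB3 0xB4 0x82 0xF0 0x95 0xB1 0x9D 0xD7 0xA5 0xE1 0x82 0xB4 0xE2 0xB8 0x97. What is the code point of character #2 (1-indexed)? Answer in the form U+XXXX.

U+A3BE

Offset 0: leading byte 0xE3 = 11100011 → 3-byte char #1 = E3 83 85.
Offset 3: leading byte 0xEA = 11101010 → 3-byte char #2 = EA 8E BE.
Leading byte 0xEA = 11101010 matches 1110xxxx → 3-byte sequence.
Byte 1: 0xEA = 11101010, payload 1010 (4 bits).
Byte 2: 0x8E = 10001110 (10xxxxxx ✓), payload 001110.
Byte 3: 0xBE = 10111110 (10xxxxxx ✓), payload 111110.
Concatenate: 1010001110111110 = 0xA3BE (16 bits → U+A3BE).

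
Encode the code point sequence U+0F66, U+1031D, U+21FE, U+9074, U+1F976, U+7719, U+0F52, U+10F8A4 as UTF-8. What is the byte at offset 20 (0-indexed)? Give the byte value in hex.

U+0F66 → 3-byte form E0 BD A6 at offsets 0–2.
U+1031D → 4-byte form F0 90 8C 9D at offsets 3–6.
U+21FE → 3-byte form E2 87 BE at offsets 7–9.
U+9074 → 3-byte form E9 81 B4 at offsets 10–12.
U+1F976 → 4-byte form F0 9F A5 B6 at offsets 13–16.
U+7719 → 3-byte form E7 9C 99 at offsets 17–19.
U+0F52 → 3-byte form E0 BD 92 at offsets 20–22.
Offset 20 falls in char 7's range; it's byte 1 of E0 BD 92 = 0xE0.

0xE0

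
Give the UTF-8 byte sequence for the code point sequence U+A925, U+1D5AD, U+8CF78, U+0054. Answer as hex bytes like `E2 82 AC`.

EA A4 A5 F0 9D 96 AD F2 8C BD B8 54

U+A925: 3-byte form → EA A4 A5.
U+1D5AD: 4-byte form → F0 9D 96 AD.
U+8CF78: 4-byte form → F2 8C BD B8.
U+0054: 1-byte form → 54.
Concatenated (12 bytes): EA A4 A5 F0 9D 96 AD F2 8C BD B8 54.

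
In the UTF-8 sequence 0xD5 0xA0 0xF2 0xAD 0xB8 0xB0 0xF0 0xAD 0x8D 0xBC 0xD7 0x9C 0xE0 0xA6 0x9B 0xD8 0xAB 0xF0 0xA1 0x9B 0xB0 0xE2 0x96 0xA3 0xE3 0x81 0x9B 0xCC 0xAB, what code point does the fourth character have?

Offset 0: leading byte 0xD5 = 11010101 → 2-byte char #1 = D5 A0.
Offset 2: leading byte 0xF2 = 11110010 → 4-byte char #2 = F2 AD B8 B0.
Offset 6: leading byte 0xF0 = 11110000 → 4-byte char #3 = F0 AD 8D BC.
Offset 10: leading byte 0xD7 = 11010111 → 2-byte char #4 = D7 9C.
Leading byte 0xD7 = 11010111 matches 110xxxxx → 2-byte sequence.
Byte 1: 0xD7 = 11010111, payload 10111 (5 bits).
Byte 2: 0x9C = 10011100 (10xxxxxx ✓), payload 011100.
Concatenate: 10111011100 = 0x5DC (11 bits → U+05DC).

U+05DC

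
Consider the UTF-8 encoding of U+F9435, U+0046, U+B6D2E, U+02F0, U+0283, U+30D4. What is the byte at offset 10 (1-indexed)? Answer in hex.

0xCB

1-indexed offset 10 is 0-indexed offset 9.
U+F9435 → 4-byte form F3 B9 90 B5 at offsets 0–3.
U+0046 → 1-byte form 46 at offsets 4–4.
U+B6D2E → 4-byte form F2 B6 B4 AE at offsets 5–8.
U+02F0 → 2-byte form CB B0 at offsets 9–10.
Offset 9 falls in char 4's range; it's byte 1 of CB B0 = 0xCB.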